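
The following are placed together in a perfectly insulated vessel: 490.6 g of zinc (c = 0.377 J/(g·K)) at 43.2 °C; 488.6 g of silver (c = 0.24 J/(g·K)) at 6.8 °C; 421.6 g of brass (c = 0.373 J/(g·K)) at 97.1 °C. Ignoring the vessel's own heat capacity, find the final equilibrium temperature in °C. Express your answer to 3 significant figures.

T_f = 52.4 °C

Σ mᵢcᵢ(T − Tᵢ) = 0  ⇒  T = Σ mᵢcᵢTᵢ / Σ mᵢcᵢ
Σ mᵢcᵢ = 490.6×0.377 + 488.6×0.24 + 421.6×0.373 = 459.4770
Σ mᵢcᵢTᵢ = 184.9562×43.2 + 117.264×6.8 + 157.2568×97.1 = 24057
T = 24057 / 459.4770 = 52.36 °C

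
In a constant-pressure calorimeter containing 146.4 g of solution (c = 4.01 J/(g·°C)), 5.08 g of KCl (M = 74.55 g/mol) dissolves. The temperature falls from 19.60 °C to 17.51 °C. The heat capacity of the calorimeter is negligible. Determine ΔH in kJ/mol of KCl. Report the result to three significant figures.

ΔH = 18.0 kJ/mol

|ΔT| = |17.51 − 19.60| = 2.09 °C
|q_surr| = (146.4 × 4.01) × 2.09 = 587.064 × 2.09 = 1227 J
n(KCl) = 5.08 / 74.55 = 0.06814 mol
Temperature fell, so q_rxn = +|q_surr| = 1.227 kJ
ΔH = q_rxn / n = 18.01 kJ/mol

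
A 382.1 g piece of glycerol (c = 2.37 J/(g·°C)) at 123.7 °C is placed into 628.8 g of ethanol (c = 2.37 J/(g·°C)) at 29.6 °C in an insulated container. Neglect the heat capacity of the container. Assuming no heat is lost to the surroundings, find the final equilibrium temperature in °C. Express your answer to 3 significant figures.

Heat lost by glycerol = heat gained by ethanol.
(382.1)(2.37)(123.7 − T) = (628.8)(2.37)(T − 29.6)
905.577 (123.7 − T) = 1490.256 (T − 29.6)
112020 − 905.577 T = 1490.256 T − 44112
156132 = 2395.833 T
T = 65.17 °C

T_f = 65.2 °C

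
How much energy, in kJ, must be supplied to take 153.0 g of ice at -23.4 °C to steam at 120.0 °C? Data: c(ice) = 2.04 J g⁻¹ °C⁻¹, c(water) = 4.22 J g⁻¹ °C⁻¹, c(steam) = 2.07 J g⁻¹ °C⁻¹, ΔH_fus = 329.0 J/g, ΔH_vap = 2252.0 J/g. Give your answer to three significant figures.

q = 473 kJ

q1 (heat ice -23.4→0.0 °C): 153.0 × 2.04 × 23.4 = 7304 J
q2 (melt at 0 °C): 153.0 × 329.0 = 50337 J
q3 (heat water 0.0→100.0 °C): 153.0 × 4.22 × 100.0 = 64566 J
q4 (vaporize at 100 °C): 153.0 × 2252.0 = 344556 J
q5 (heat steam 100.0→120.0 °C): 153.0 × 2.07 × 20.0 = 6334 J
Total: 7304 + 50337 + 64566 + 344556 + 6334 = 473097 J = 473 kJ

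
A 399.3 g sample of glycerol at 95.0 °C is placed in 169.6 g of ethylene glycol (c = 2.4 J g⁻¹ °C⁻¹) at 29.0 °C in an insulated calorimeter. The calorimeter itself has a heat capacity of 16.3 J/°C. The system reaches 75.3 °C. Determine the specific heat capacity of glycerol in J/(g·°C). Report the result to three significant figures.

c = 2.49 J/(g·°C)

q_gained = (169.6 × 2.4 + 16.3) × (75.3 − 29.0) = 19600 J
q_lost = 399.3 × c × (95.0 − 75.3) = 7866.21 c
Set equal: c = 19600 / 7866.21 = 2.49 J/(g·°C)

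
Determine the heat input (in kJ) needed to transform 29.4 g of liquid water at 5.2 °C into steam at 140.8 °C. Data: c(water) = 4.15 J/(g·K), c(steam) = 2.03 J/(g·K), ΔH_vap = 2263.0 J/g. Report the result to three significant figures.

q = 80.5 kJ

q1 (heat water 5.2→100.0 °C): 29.4 × 4.15 × 94.8 = 11567 J
q2 (vaporize at 100 °C): 29.4 × 2263.0 = 66532 J
q3 (heat steam 100.0→140.8 °C): 29.4 × 2.03 × 40.8 = 2435 J
Total: 11567 + 66532 + 2435 = 80534 J = 80.5 kJ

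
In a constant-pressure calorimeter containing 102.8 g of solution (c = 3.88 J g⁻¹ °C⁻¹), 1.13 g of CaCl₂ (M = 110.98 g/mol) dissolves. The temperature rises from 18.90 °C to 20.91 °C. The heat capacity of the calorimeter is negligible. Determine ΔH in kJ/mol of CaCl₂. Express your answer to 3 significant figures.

ΔH = -78.7 kJ/mol

|ΔT| = |20.91 − 18.90| = 2.01 °C
|q_surr| = (102.8 × 3.88) × 2.01 = 398.864 × 2.01 = 801.72 J
n(CaCl₂) = 1.13 / 110.98 = 0.010182 mol
Temperature rose, so q_rxn = −|q_surr| = -0.80172 kJ
ΔH = q_rxn / n = -78.74 kJ/mol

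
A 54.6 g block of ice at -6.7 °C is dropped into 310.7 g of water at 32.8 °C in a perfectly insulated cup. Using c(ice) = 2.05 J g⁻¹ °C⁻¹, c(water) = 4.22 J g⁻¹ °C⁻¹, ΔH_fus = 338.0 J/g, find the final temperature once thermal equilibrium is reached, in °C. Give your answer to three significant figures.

T_f = 15.4 °C

Heat to bring ice to 0 °C and melt it: q₁ = 54.6×2.05×6.7 + 54.6×338.0 = 19205 J
Heat the water can supply cooling to 0 °C: 310.7×4.22×32.8 = 43005.9 J > q₁, so all ice melts.
Energy balance: 310.7×4.22×(32.8 − T) = 19205 + 54.6×4.22×(T − 0)
1311.154(32.8 − T) = 19205 + 230.412 T
43005.9 − 19205 = 1541.566 T
T = 23800.9 / 1541.566 = 15.44 °C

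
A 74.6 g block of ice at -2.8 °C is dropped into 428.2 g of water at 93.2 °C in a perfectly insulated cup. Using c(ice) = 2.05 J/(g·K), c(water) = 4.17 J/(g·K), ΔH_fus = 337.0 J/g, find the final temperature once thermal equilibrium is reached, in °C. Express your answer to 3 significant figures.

Heat to bring ice to 0 °C and melt it: q₁ = 74.6×2.05×2.8 + 74.6×337.0 = 25568 J
Heat the water can supply cooling to 0 °C: 428.2×4.17×93.2 = 166417 J > q₁, so all ice melts.
Energy balance: 428.2×4.17×(93.2 − T) = 25568 + 74.6×4.17×(T − 0)
1785.594(93.2 − T) = 25568 + 311.082 T
166417 − 25568 = 2096.676 T
T = 140849 / 2096.676 = 67.18 °C

T_f = 67.2 °C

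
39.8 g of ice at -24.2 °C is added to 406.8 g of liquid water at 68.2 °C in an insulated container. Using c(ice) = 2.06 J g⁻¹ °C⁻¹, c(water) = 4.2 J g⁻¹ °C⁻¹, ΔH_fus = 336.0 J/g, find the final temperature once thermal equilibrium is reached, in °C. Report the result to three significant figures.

T_f = 53.9 °C

Heat to bring ice to 0 °C and melt it: q₁ = 39.8×2.06×24.2 + 39.8×336.0 = 15357 J
Heat the water can supply cooling to 0 °C: 406.8×4.2×68.2 = 116524 J > q₁, so all ice melts.
Energy balance: 406.8×4.2×(68.2 − T) = 15357 + 39.8×4.2×(T − 0)
1708.56(68.2 − T) = 15357 + 167.16 T
116524 − 15357 = 1875.72 T
T = 101167 / 1875.72 = 53.94 °C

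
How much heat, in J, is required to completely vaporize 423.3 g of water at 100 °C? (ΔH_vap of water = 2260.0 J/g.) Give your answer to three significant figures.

q = m × ΔH_vap = 423.3 × 2260.0 = 956700 J

q = 957000 J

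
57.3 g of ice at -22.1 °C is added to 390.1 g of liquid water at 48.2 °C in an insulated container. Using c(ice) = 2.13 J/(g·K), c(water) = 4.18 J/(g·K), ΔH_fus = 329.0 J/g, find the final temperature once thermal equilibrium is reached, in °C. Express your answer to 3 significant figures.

Heat to bring ice to 0 °C and melt it: q₁ = 57.3×2.13×22.1 + 57.3×329.0 = 21549 J
Heat the water can supply cooling to 0 °C: 390.1×4.18×48.2 = 78595.8 J > q₁, so all ice melts.
Energy balance: 390.1×4.18×(48.2 − T) = 21549 + 57.3×4.18×(T − 0)
1630.618(48.2 − T) = 21549 + 239.514 T
78595.8 − 21549 = 1870.132 T
T = 57046.8 / 1870.132 = 30.50 °C

T_f = 30.5 °C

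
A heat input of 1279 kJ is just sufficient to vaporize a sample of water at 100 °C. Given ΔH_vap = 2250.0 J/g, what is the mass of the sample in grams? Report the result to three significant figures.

m = q / ΔH_vap = 1279000 J / 2250.0 J/g = 568 g

m = 568 g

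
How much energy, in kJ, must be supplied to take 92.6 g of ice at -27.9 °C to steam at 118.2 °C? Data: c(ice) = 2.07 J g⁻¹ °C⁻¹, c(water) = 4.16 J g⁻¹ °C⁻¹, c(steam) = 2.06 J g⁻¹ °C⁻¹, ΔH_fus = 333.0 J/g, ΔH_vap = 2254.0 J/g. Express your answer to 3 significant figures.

q = 287 kJ

q1 (heat ice -27.9→0.0 °C): 92.6 × 2.07 × 27.9 = 5348 J
q2 (melt at 0 °C): 92.6 × 333.0 = 30836 J
q3 (heat water 0.0→100.0 °C): 92.6 × 4.16 × 100.0 = 38522 J
q4 (vaporize at 100 °C): 92.6 × 2254.0 = 208720 J
q5 (heat steam 100.0→118.2 °C): 92.6 × 2.06 × 18.2 = 3472 J
Total: 5348 + 30836 + 38522 + 208720 + 3472 = 286898 J = 287 kJ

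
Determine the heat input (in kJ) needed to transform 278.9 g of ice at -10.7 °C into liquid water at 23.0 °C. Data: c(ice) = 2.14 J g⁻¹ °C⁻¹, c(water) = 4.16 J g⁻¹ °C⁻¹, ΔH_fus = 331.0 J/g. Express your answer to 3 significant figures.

q1 (heat ice -10.7→0.0 °C): 278.9 × 2.14 × 10.7 = 6386 J
q2 (melt at 0 °C): 278.9 × 331.0 = 92316 J
q3 (heat water 0.0→23.0 °C): 278.9 × 4.16 × 23.0 = 26685 J
Total: 6386 + 92316 + 26685 = 125387 J = 125 kJ

q = 125 kJ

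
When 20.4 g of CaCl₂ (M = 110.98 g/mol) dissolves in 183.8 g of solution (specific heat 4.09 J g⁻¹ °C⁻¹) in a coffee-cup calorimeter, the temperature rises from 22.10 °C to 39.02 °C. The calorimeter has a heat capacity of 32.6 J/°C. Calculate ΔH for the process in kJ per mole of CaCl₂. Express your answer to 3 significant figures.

ΔH = -72.2 kJ/mol

|ΔT| = |39.02 − 22.10| = 16.92 °C
|q_surr| = (183.8 × 4.09 + 32.6) × 16.92 = 784.342 × 16.92 = 13270 J
n(CaCl₂) = 20.4 / 110.98 = 0.1838 mol
Temperature rose, so q_rxn = −|q_surr| = -13.27 kJ
ΔH = q_rxn / n = -72.20 kJ/mol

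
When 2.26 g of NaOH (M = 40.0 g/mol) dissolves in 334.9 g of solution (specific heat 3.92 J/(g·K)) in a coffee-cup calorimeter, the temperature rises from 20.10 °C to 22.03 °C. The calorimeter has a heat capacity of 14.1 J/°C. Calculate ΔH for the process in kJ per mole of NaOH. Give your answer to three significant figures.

|ΔT| = |22.03 − 20.10| = 1.93 °C
|q_surr| = (334.9 × 3.92 + 14.1) × 1.93 = 1326.908 × 1.93 = 2561 J
n(NaOH) = 2.26 / 40.0 = 0.05650 mol
Temperature rose, so q_rxn = −|q_surr| = -2.561 kJ
ΔH = q_rxn / n = -45.33 kJ/mol

ΔH = -45.3 kJ/mol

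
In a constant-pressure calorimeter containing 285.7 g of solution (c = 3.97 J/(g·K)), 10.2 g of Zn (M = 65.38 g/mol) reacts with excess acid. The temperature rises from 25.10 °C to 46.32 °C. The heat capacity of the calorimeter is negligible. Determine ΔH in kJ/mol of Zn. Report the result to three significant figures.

ΔH = -154 kJ/mol

|ΔT| = |46.32 − 25.10| = 21.22 °C
|q_surr| = (285.7 × 3.97) × 21.22 = 1134.229 × 21.22 = 24070 J
n(Zn) = 10.2 / 65.38 = 0.1560 mol
Temperature rose, so q_rxn = −|q_surr| = -24.07 kJ
ΔH = q_rxn / n = -154.3 kJ/mol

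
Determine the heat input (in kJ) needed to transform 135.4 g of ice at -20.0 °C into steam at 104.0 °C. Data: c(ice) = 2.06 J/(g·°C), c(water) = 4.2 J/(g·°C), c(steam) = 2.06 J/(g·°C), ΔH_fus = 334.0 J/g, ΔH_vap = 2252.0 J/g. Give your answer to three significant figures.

q1 (heat ice -20.0→0.0 °C): 135.4 × 2.06 × 20.0 = 5578 J
q2 (melt at 0 °C): 135.4 × 334.0 = 45224 J
q3 (heat water 0.0→100.0 °C): 135.4 × 4.2 × 100.0 = 56868 J
q4 (vaporize at 100 °C): 135.4 × 2252.0 = 304921 J
q5 (heat steam 100.0→104.0 °C): 135.4 × 2.06 × 4.0 = 1116 J
Total: 5578 + 45224 + 56868 + 304921 + 1116 = 413707 J = 414 kJ

q = 414 kJ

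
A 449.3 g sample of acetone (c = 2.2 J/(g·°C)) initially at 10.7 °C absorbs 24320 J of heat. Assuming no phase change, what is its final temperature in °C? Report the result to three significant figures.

ΔT = q / (m c) = 24320 / (449.3 × 2.2) = 24.60 °C
T_f = 10.7 + 24.60 = 35.30 °C

T_f = 35.3 °C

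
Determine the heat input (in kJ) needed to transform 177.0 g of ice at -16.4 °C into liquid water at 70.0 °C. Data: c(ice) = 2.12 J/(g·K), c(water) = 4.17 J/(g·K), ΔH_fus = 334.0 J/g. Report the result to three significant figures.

q1 (heat ice -16.4→0.0 °C): 177.0 × 2.12 × 16.4 = 6154 J
q2 (melt at 0 °C): 177.0 × 334.0 = 59118 J
q3 (heat water 0.0→70.0 °C): 177.0 × 4.17 × 70.0 = 51666 J
Total: 6154 + 59118 + 51666 = 116938 J = 117 kJ

q = 117 kJ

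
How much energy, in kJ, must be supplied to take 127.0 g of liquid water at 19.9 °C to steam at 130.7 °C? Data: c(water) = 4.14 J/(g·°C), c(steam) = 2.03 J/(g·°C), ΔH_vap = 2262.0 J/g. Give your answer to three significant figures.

q1 (heat water 19.9→100.0 °C): 127.0 × 4.14 × 80.1 = 42115 J
q2 (vaporize at 100 °C): 127.0 × 2262.0 = 287274 J
q3 (heat steam 100.0→130.7 °C): 127.0 × 2.03 × 30.7 = 7915 J
Total: 42115 + 287274 + 7915 = 337304 J = 337 kJ

q = 337 kJ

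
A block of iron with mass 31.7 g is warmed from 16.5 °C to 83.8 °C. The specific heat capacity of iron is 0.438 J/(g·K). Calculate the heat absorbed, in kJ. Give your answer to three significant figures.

q = m c ΔT = 31.7 × 0.438 × (83.8 − 16.5)
q = 31.7 × 0.438 × 67.3 = 934.4 J = 0.934 kJ

q = 0.934 kJ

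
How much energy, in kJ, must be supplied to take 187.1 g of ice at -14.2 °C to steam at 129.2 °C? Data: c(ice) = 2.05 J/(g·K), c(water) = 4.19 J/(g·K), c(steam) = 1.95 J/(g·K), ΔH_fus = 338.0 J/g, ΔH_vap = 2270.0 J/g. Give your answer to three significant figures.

q1 (heat ice -14.2→0.0 °C): 187.1 × 2.05 × 14.2 = 5446 J
q2 (melt at 0 °C): 187.1 × 338.0 = 63240 J
q3 (heat water 0.0→100.0 °C): 187.1 × 4.19 × 100.0 = 78395 J
q4 (vaporize at 100 °C): 187.1 × 2270.0 = 424717 J
q5 (heat steam 100.0→129.2 °C): 187.1 × 1.95 × 29.2 = 10653 J
Total: 5446 + 63240 + 78395 + 424717 + 10653 = 582451 J = 582 kJ

q = 582 kJ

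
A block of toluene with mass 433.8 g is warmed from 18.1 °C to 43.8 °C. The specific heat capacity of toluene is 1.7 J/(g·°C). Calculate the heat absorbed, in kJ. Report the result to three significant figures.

q = m c ΔT = 433.8 × 1.7 × (43.8 − 18.1)
q = 433.8 × 1.7 × 25.7 = 18950 J = 19.0 kJ

q = 19.0 kJ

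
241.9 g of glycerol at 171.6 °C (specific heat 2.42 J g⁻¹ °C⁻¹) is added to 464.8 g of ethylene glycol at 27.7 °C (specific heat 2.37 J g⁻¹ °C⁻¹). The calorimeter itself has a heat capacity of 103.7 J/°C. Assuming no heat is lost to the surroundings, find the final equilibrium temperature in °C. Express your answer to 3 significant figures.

Heat lost by glycerol = heat gained by ethylene glycol + calorimeter.
(241.9)(2.42)(171.6 − T) = [(464.8)(2.37) + 103.7](T − 27.7)
585.398 (171.6 − T) = 1205.276 (T − 27.7)
100450 − 585.398 T = 1205.276 T − 33386
133836 = 1790.674 T
T = 74.74 °C

T_f = 74.7 °C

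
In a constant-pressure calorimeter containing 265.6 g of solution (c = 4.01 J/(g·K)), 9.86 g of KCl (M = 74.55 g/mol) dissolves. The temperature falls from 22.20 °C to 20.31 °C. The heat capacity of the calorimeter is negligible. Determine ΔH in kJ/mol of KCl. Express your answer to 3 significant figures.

|ΔT| = |20.31 − 22.20| = 1.89 °C
|q_surr| = (265.6 × 4.01) × 1.89 = 1065.056 × 1.89 = 2013 J
n(KCl) = 9.86 / 74.55 = 0.1323 mol
Temperature fell, so q_rxn = +|q_surr| = 2.013 kJ
ΔH = q_rxn / n = 15.22 kJ/mol

ΔH = 15.2 kJ/mol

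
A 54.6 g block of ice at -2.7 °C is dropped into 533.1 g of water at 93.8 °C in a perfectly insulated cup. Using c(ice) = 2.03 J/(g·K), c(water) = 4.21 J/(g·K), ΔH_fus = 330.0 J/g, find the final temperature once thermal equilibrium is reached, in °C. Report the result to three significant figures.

Heat to bring ice to 0 °C and melt it: q₁ = 54.6×2.03×2.7 + 54.6×330.0 = 18317 J
Heat the water can supply cooling to 0 °C: 533.1×4.21×93.8 = 210520 J > q₁, so all ice melts.
Energy balance: 533.1×4.21×(93.8 − T) = 18317 + 54.6×4.21×(T − 0)
2244.351(93.8 − T) = 18317 + 229.866 T
210520 − 18317 = 2474.217 T
T = 192203 / 2474.217 = 77.68 °C

T_f = 77.7 °C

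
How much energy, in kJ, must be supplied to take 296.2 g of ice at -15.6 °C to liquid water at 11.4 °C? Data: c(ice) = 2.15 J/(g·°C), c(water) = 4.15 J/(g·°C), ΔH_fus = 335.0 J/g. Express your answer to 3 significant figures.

q = 123 kJ

q1 (heat ice -15.6→0.0 °C): 296.2 × 2.15 × 15.6 = 9935 J
q2 (melt at 0 °C): 296.2 × 335.0 = 99227 J
q3 (heat water 0.0→11.4 °C): 296.2 × 4.15 × 11.4 = 14013 J
Total: 9935 + 99227 + 14013 = 123175 J = 123 kJ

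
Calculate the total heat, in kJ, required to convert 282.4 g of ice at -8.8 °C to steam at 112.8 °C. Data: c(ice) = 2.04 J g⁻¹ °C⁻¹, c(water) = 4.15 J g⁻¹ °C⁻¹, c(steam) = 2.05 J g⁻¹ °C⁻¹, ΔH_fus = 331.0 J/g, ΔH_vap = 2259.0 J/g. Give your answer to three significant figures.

q1 (heat ice -8.8→0.0 °C): 282.4 × 2.04 × 8.8 = 5070 J
q2 (melt at 0 °C): 282.4 × 331.0 = 93474 J
q3 (heat water 0.0→100.0 °C): 282.4 × 4.15 × 100.0 = 117196 J
q4 (vaporize at 100 °C): 282.4 × 2259.0 = 637942 J
q5 (heat steam 100.0→112.8 °C): 282.4 × 2.05 × 12.8 = 7410 J
Total: 5070 + 93474 + 117196 + 637942 + 7410 = 861092 J = 861 kJ

q = 861 kJ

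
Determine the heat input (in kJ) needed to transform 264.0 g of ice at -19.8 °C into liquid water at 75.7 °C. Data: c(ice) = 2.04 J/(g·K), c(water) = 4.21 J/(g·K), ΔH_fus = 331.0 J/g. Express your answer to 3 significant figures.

q1 (heat ice -19.8→0.0 °C): 264.0 × 2.04 × 19.8 = 10663 J
q2 (melt at 0 °C): 264.0 × 331.0 = 87384 J
q3 (heat water 0.0→75.7 °C): 264.0 × 4.21 × 75.7 = 84136 J
Total: 10663 + 87384 + 84136 = 182183 J = 182 kJ

q = 182 kJ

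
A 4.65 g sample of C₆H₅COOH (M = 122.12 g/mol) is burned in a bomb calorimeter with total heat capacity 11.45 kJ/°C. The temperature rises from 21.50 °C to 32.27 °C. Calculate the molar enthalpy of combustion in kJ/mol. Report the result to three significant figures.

ΔT = 32.27 − 21.50 = 10.77 °C
q_cal = C_cal × ΔT = 11.45 × 10.77 = 123.3165 kJ
n = 4.65 / 122.12 = 0.03808 mol
q_rxn = −q_cal = -123.3165 kJ
ΔH = -123.3165 / 0.03808 = -3238 kJ/mol

ΔH = -3240 kJ/mol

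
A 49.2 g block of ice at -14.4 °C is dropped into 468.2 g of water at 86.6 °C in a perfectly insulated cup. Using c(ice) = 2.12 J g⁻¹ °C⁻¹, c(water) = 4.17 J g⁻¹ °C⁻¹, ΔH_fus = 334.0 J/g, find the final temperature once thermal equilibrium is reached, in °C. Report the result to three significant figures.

T_f = 70.1 °C

Heat to bring ice to 0 °C and melt it: q₁ = 49.2×2.12×14.4 + 49.2×334.0 = 17935 J
Heat the water can supply cooling to 0 °C: 468.2×4.17×86.6 = 169077 J > q₁, so all ice melts.
Energy balance: 468.2×4.17×(86.6 − T) = 17935 + 49.2×4.17×(T − 0)
1952.394(86.6 − T) = 17935 + 205.164 T
169077 − 17935 = 2157.558 T
T = 151142 / 2157.558 = 70.05 °C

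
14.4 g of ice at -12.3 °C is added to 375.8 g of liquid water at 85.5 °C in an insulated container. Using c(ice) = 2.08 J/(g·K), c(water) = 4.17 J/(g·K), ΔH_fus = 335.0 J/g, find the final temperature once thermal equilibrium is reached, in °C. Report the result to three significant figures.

T_f = 79.2 °C

Heat to bring ice to 0 °C and melt it: q₁ = 14.4×2.08×12.3 + 14.4×335.0 = 5192.4 J
Heat the water can supply cooling to 0 °C: 375.8×4.17×85.5 = 133986 J > q₁, so all ice melts.
Energy balance: 375.8×4.17×(85.5 − T) = 5192.4 + 14.4×4.17×(T − 0)
1567.086(85.5 − T) = 5192.4 + 60.048 T
133986 − 5192.4 = 1627.134 T
T = 128793.6 / 1627.134 = 79.15 °C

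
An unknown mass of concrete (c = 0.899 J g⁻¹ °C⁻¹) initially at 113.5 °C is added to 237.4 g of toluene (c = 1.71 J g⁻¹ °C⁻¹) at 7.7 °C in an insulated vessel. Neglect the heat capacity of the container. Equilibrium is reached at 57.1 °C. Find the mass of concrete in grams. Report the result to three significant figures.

q_gained = (237.4 × 1.71) × (57.1 − 7.7) = 20054 J
q_lost = m × 0.899 × (113.5 − 57.1) = 50.7036 m
m = 20054 / 50.7036 = 396 g

m = 396 g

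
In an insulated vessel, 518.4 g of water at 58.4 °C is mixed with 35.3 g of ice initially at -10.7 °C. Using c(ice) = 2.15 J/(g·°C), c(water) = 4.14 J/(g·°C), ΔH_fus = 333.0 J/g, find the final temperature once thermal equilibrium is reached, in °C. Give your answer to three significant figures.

T_f = 49.2 °C

Heat to bring ice to 0 °C and melt it: q₁ = 35.3×2.15×10.7 + 35.3×333.0 = 12567 J
Heat the water can supply cooling to 0 °C: 518.4×4.14×58.4 = 125337 J > q₁, so all ice melts.
Energy balance: 518.4×4.14×(58.4 − T) = 12567 + 35.3×4.14×(T − 0)
2146.176(58.4 − T) = 12567 + 146.142 T
125337 − 12567 = 2292.318 T
T = 112770 / 2292.318 = 49.19 °C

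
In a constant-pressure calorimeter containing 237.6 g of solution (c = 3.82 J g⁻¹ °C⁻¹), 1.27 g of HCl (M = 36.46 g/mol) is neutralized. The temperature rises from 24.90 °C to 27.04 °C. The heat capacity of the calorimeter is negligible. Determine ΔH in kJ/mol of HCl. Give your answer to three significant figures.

ΔH = -55.8 kJ/mol

|ΔT| = |27.04 − 24.90| = 2.14 °C
|q_surr| = (237.6 × 3.82) × 2.14 = 907.632 × 2.14 = 1942 J
n(HCl) = 1.27 / 36.46 = 0.03483 mol
Temperature rose, so q_rxn = −|q_surr| = -1.942 kJ
ΔH = q_rxn / n = -55.76 kJ/mol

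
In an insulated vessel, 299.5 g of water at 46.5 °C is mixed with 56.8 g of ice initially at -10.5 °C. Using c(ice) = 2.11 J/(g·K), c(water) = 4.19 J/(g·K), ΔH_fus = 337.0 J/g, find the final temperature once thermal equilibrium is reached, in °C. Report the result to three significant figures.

Heat to bring ice to 0 °C and melt it: q₁ = 56.8×2.11×10.5 + 56.8×337.0 = 20400 J
Heat the water can supply cooling to 0 °C: 299.5×4.19×46.5 = 58353.1 J > q₁, so all ice melts.
Energy balance: 299.5×4.19×(46.5 − T) = 20400 + 56.8×4.19×(T − 0)
1254.905(46.5 − T) = 20400 + 237.992 T
58353.1 − 20400 = 1492.897 T
T = 37953.1 / 1492.897 = 25.42 °C

T_f = 25.4 °C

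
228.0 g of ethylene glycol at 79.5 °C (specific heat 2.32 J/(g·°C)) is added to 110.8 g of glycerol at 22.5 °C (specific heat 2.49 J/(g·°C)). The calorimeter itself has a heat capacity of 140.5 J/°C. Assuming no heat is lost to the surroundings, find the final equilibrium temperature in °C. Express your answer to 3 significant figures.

Heat lost by ethylene glycol = heat gained by glycerol + calorimeter.
(228.0)(2.32)(79.5 − T) = [(110.8)(2.49) + 140.5](T − 22.5)
528.96 (79.5 − T) = 416.392 (T − 22.5)
42052 − 528.96 T = 416.392 T − 9368.8
51420.8 = 945.352 T
T = 54.39 °C

T_f = 54.4 °C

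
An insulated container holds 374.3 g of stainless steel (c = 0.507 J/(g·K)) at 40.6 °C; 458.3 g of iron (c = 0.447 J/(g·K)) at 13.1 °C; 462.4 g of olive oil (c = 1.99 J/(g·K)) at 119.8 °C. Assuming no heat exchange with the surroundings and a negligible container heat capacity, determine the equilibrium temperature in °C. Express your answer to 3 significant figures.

T_f = 91.7 °C

Σ mᵢcᵢ(T − Tᵢ) = 0  ⇒  T = Σ mᵢcᵢTᵢ / Σ mᵢcᵢ
Σ mᵢcᵢ = 374.3×0.507 + 458.3×0.447 + 462.4×1.99 = 1314.8062
Σ mᵢcᵢTᵢ = 189.7701×40.6 + 204.8601×13.1 + 920.176×119.8 = 120630
T = 120630 / 1314.8062 = 91.747 °C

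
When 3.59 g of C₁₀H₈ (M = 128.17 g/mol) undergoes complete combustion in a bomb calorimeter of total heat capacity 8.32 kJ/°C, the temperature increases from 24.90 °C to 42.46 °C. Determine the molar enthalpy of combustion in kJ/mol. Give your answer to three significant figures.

ΔH = -5220 kJ/mol

ΔT = 42.46 − 24.90 = 17.56 °C
q_cal = C_cal × ΔT = 8.32 × 17.56 = 146.0992 kJ
n = 3.59 / 128.17 = 0.02801 mol
q_rxn = −q_cal = -146.0992 kJ
ΔH = -146.0992 / 0.02801 = -5216 kJ/mol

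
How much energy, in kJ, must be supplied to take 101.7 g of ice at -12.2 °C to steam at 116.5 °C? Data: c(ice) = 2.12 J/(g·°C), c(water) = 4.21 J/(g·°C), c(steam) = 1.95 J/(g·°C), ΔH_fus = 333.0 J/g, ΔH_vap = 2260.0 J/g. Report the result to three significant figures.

q1 (heat ice -12.2→0.0 °C): 101.7 × 2.12 × 12.2 = 2630 J
q2 (melt at 0 °C): 101.7 × 333.0 = 33866 J
q3 (heat water 0.0→100.0 °C): 101.7 × 4.21 × 100.0 = 42816 J
q4 (vaporize at 100 °C): 101.7 × 2260.0 = 229842 J
q5 (heat steam 100.0→116.5 °C): 101.7 × 1.95 × 16.5 = 3272 J
Total: 2630 + 33866 + 42816 + 229842 + 3272 = 312426 J = 312 kJ

q = 312 kJ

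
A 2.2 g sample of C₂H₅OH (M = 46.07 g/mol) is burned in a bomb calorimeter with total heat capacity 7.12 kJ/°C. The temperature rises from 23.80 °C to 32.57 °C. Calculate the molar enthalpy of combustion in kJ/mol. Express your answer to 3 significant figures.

ΔH = -1310 kJ/mol

ΔT = 32.57 − 23.80 = 8.77 °C
q_cal = C_cal × ΔT = 7.12 × 8.77 = 62.4424 kJ
n = 2.2 / 46.07 = 0.04775 mol
q_rxn = −q_cal = -62.4424 kJ
ΔH = -62.4424 / 0.04775 = -1308 kJ/mol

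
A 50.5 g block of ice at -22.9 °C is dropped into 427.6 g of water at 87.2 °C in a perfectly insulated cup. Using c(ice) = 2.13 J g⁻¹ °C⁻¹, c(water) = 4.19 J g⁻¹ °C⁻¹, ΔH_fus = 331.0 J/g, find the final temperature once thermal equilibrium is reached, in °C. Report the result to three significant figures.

T_f = 68.4 °C

Heat to bring ice to 0 °C and melt it: q₁ = 50.5×2.13×22.9 + 50.5×331.0 = 19179 J
Heat the water can supply cooling to 0 °C: 427.6×4.19×87.2 = 156231 J > q₁, so all ice melts.
Energy balance: 427.6×4.19×(87.2 − T) = 19179 + 50.5×4.19×(T − 0)
1791.644(87.2 − T) = 19179 + 211.595 T
156231 − 19179 = 2003.239 T
T = 137052 / 2003.239 = 68.42 °C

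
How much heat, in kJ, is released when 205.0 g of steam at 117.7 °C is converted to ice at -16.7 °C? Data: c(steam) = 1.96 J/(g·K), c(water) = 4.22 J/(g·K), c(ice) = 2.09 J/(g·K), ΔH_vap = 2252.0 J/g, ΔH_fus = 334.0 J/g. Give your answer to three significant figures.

q1 (cool steam 117.7→100 °C): 205.0 × 1.96 × 17.7 = 7112 J
q2 (condense at 100 °C): 205.0 × 2252.0 = 461660 J
q3 (cool water 100→0 °C): 205.0 × 4.22 × 100.0 = 86510 J
q4 (freeze at 0 °C): 205.0 × 334.0 = 68470 J
q5 (cool ice 0→-16.7 °C): 205.0 × 2.09 × 16.7 = 7155 J
Total: 7112 + 461660 + 86510 + 68470 + 7155 = 630907 J = 631 kJ

q = 631 kJ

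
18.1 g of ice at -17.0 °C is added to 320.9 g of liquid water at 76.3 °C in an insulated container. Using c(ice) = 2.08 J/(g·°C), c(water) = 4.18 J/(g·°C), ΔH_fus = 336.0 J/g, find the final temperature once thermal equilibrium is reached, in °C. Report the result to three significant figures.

Heat to bring ice to 0 °C and melt it: q₁ = 18.1×2.08×17.0 + 18.1×336.0 = 6721.6 J
Heat the water can supply cooling to 0 °C: 320.9×4.18×76.3 = 102346 J > q₁, so all ice melts.
Energy balance: 320.9×4.18×(76.3 − T) = 6721.6 + 18.1×4.18×(T − 0)
1341.362(76.3 − T) = 6721.6 + 75.658 T
102346 − 6721.6 = 1417.020 T
T = 95624.4 / 1417.020 = 67.48 °C

T_f = 67.5 °C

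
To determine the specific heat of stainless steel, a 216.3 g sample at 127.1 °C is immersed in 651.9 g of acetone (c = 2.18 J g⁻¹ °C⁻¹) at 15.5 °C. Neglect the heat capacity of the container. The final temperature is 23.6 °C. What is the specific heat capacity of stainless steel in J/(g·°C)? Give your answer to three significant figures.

c = 0.514 J/(g·°C)

q_gained = (651.9 × 2.18) × (23.6 − 15.5) = 11510 J
q_lost = 216.3 × c × (127.1 − 23.6) = 22387.05 c
Set equal: c = 11510 / 22387.05 = 0.514 J/(g·°C)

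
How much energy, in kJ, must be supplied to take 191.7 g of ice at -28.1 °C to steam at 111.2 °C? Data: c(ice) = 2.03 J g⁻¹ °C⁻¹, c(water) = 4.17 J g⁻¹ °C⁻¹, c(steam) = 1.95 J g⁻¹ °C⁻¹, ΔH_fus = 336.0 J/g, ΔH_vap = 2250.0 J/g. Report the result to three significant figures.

q1 (heat ice -28.1→0.0 °C): 191.7 × 2.03 × 28.1 = 10935 J
q2 (melt at 0 °C): 191.7 × 336.0 = 64411 J
q3 (heat water 0.0→100.0 °C): 191.7 × 4.17 × 100.0 = 79939 J
q4 (vaporize at 100 °C): 191.7 × 2250.0 = 431325 J
q5 (heat steam 100.0→111.2 °C): 191.7 × 1.95 × 11.2 = 4187 J
Total: 10935 + 64411 + 79939 + 431325 + 4187 = 590797 J = 591 kJ

q = 591 kJ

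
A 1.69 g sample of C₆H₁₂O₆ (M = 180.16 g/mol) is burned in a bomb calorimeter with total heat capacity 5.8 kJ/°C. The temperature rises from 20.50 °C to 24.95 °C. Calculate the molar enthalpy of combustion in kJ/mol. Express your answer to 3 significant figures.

ΔT = 24.95 − 20.50 = 4.45 °C
q_cal = C_cal × ΔT = 5.8 × 4.45 = 25.81 kJ
n = 1.69 / 180.16 = 0.009381 mol
q_rxn = −q_cal = -25.81 kJ
ΔH = -25.81 / 0.009381 = -2751 kJ/mol

ΔH = -2750 kJ/mol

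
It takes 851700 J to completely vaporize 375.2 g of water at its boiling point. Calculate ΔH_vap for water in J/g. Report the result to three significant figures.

ΔH_vap = 2270 J/g

ΔH_vap = q / m = 851700 / 375.2 = 2270 J/g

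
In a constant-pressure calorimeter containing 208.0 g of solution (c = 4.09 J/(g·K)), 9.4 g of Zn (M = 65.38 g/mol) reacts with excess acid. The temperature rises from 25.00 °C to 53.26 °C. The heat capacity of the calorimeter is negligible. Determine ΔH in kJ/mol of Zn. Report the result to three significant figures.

|ΔT| = |53.26 − 25.00| = 28.26 °C
|q_surr| = (208.0 × 4.09) × 28.26 = 850.72 × 28.26 = 24040 J
n(Zn) = 9.4 / 65.38 = 0.1438 mol
Temperature rose, so q_rxn = −|q_surr| = -24.04 kJ
ΔH = q_rxn / n = -167.2 kJ/mol

ΔH = -167 kJ/mol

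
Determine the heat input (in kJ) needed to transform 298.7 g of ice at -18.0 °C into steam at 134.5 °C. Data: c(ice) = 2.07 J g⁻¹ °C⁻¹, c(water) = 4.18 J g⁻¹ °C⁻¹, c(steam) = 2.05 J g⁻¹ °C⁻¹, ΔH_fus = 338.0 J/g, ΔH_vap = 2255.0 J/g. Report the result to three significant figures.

q = 932 kJ

q1 (heat ice -18.0→0.0 °C): 298.7 × 2.07 × 18.0 = 11130 J
q2 (melt at 0 °C): 298.7 × 338.0 = 100961 J
q3 (heat water 0.0→100.0 °C): 298.7 × 4.18 × 100.0 = 124857 J
q4 (vaporize at 100 °C): 298.7 × 2255.0 = 673569 J
q5 (heat steam 100.0→134.5 °C): 298.7 × 2.05 × 34.5 = 21126 J
Total: 11130 + 100961 + 124857 + 673569 + 21126 = 931643 J = 932 kJ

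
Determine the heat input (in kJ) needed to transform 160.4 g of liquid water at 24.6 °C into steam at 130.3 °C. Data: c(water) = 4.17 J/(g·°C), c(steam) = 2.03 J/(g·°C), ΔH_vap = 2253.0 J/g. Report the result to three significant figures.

q1 (heat water 24.6→100.0 °C): 160.4 × 4.17 × 75.4 = 50433 J
q2 (vaporize at 100 °C): 160.4 × 2253.0 = 361381 J
q3 (heat steam 100.0→130.3 °C): 160.4 × 2.03 × 30.3 = 9866 J
Total: 50433 + 361381 + 9866 = 421680 J = 422 kJ

q = 422 kJ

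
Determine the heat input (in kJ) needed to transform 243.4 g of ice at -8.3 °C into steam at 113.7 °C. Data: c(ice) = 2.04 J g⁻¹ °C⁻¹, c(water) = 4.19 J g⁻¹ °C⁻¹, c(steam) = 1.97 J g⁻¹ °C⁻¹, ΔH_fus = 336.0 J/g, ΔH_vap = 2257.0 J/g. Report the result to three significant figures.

q = 744 kJ

q1 (heat ice -8.3→0.0 °C): 243.4 × 2.04 × 8.3 = 4121 J
q2 (melt at 0 °C): 243.4 × 336.0 = 81782 J
q3 (heat water 0.0→100.0 °C): 243.4 × 4.19 × 100.0 = 101985 J
q4 (vaporize at 100 °C): 243.4 × 2257.0 = 549354 J
q5 (heat steam 100.0→113.7 °C): 243.4 × 1.97 × 13.7 = 6569 J
Total: 4121 + 81782 + 101985 + 549354 + 6569 = 743811 J = 744 kJ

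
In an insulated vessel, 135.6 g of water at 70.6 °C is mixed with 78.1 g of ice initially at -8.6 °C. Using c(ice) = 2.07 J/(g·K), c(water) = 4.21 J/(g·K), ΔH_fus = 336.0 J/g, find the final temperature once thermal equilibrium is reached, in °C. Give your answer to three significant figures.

T_f = 14.1 °C

Heat to bring ice to 0 °C and melt it: q₁ = 78.1×2.07×8.6 + 78.1×336.0 = 27632 J
Heat the water can supply cooling to 0 °C: 135.6×4.21×70.6 = 40303.8 J > q₁, so all ice melts.
Energy balance: 135.6×4.21×(70.6 − T) = 27632 + 78.1×4.21×(T − 0)
570.876(70.6 − T) = 27632 + 328.801 T
40303.8 − 27632 = 899.677 T
T = 12671.8 / 899.677 = 14.08 °C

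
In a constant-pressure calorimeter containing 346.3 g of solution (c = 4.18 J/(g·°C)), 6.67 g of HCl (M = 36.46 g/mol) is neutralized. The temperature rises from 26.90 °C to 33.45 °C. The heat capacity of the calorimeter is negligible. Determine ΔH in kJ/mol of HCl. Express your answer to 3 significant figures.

|ΔT| = |33.45 − 26.90| = 6.55 °C
|q_surr| = (346.3 × 4.18) × 6.55 = 1447.534 × 6.55 = 9481 J
n(HCl) = 6.67 / 36.46 = 0.1829 mol
Temperature rose, so q_rxn = −|q_surr| = -9.481 kJ
ΔH = q_rxn / n = -51.84 kJ/mol

ΔH = -51.8 kJ/mol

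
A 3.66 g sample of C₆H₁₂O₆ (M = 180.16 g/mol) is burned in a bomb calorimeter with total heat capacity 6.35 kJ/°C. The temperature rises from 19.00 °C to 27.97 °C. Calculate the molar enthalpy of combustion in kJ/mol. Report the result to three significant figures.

ΔT = 27.97 − 19.00 = 8.97 °C
q_cal = C_cal × ΔT = 6.35 × 8.97 = 56.9595 kJ
n = 3.66 / 180.16 = 0.02032 mol
q_rxn = −q_cal = -56.9595 kJ
ΔH = -56.9595 / 0.02032 = -2803 kJ/mol

ΔH = -2800 kJ/mol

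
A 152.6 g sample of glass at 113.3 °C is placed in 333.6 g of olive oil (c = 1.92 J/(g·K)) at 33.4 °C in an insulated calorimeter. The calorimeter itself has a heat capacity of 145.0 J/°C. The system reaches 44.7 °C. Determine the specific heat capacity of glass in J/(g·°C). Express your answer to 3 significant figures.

q_gained = (333.6 × 1.92 + 145.0) × (44.7 − 33.4) = 8876 J
q_lost = 152.6 × c × (113.3 − 44.7) = 10468.36 c
Set equal: c = 8876 / 10468.36 = 0.848 J/(g·°C)

c = 0.848 J/(g·°C)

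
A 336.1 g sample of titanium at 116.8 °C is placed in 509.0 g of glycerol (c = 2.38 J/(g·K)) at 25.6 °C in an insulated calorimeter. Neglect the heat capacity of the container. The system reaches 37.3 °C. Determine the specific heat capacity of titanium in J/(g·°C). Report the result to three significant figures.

q_gained = (509.0 × 2.38) × (37.3 − 25.6) = 14170 J
q_lost = 336.1 × c × (116.8 − 37.3) = 26719.95 c
Set equal: c = 14170 / 26719.95 = 0.530 J/(g·°C)

c = 0.530 J/(g·°C)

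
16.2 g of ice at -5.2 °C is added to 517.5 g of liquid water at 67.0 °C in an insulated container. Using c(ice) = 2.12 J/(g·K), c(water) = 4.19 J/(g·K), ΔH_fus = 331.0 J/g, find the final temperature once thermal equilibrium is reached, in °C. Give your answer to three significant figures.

Heat to bring ice to 0 °C and melt it: q₁ = 16.2×2.12×5.2 + 16.2×331.0 = 5540.8 J
Heat the water can supply cooling to 0 °C: 517.5×4.19×67.0 = 145278 J > q₁, so all ice melts.
Energy balance: 517.5×4.19×(67.0 − T) = 5540.8 + 16.2×4.19×(T − 0)
2168.325(67.0 − T) = 5540.8 + 67.878 T
145278 − 5540.8 = 2236.203 T
T = 139737.2 / 2236.203 = 62.49 °C

T_f = 62.5 °C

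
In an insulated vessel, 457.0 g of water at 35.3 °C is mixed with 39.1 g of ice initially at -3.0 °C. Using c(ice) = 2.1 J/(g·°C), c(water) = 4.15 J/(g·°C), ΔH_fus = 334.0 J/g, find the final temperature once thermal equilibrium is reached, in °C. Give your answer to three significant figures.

Heat to bring ice to 0 °C and melt it: q₁ = 39.1×2.1×3.0 + 39.1×334.0 = 13306 J
Heat the water can supply cooling to 0 °C: 457.0×4.15×35.3 = 66948.2 J > q₁, so all ice melts.
Energy balance: 457.0×4.15×(35.3 − T) = 13306 + 39.1×4.15×(T − 0)
1896.55(35.3 − T) = 13306 + 162.265 T
66948.2 − 13306 = 2058.815 T
T = 53642.2 / 2058.815 = 26.05 °C

T_f = 26.1 °C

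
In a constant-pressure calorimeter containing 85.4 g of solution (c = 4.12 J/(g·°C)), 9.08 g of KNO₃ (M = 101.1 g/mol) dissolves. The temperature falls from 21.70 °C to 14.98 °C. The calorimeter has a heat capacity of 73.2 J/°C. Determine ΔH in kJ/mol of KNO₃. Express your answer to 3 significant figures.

ΔH = 31.8 kJ/mol

|ΔT| = |14.98 − 21.70| = 6.72 °C
|q_surr| = (85.4 × 4.12 + 73.2) × 6.72 = 425.048 × 6.72 = 2856 J
n(KNO₃) = 9.08 / 101.1 = 0.08981 mol
Temperature fell, so q_rxn = +|q_surr| = 2.856 kJ
ΔH = q_rxn / n = 31.80 kJ/mol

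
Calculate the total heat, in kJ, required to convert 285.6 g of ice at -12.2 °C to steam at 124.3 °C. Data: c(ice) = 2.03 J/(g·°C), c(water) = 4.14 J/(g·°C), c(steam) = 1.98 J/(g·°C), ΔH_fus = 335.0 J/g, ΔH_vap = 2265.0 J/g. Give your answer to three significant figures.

q1 (heat ice -12.2→0.0 °C): 285.6 × 2.03 × 12.2 = 7073 J
q2 (melt at 0 °C): 285.6 × 335.0 = 95676 J
q3 (heat water 0.0→100.0 °C): 285.6 × 4.14 × 100.0 = 118238 J
q4 (vaporize at 100 °C): 285.6 × 2265.0 = 646884 J
q5 (heat steam 100.0→124.3 °C): 285.6 × 1.98 × 24.3 = 13741 J
Total: 7073 + 95676 + 118238 + 646884 + 13741 = 881612 J = 882 kJ

q = 882 kJ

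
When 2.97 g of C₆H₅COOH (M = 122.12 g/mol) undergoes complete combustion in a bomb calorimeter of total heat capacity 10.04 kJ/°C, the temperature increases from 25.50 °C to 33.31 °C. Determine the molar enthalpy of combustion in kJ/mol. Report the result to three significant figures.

ΔT = 33.31 − 25.50 = 7.81 °C
q_cal = C_cal × ΔT = 10.04 × 7.81 = 78.4124 kJ
n = 2.97 / 122.12 = 0.02432 mol
q_rxn = −q_cal = -78.4124 kJ
ΔH = -78.4124 / 0.02432 = -3224 kJ/mol

ΔH = -3220 kJ/mol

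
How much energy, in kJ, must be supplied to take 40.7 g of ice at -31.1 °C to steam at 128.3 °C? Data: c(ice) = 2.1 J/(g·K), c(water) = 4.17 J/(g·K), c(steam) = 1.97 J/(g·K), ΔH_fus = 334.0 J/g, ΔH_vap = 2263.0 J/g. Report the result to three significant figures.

q1 (heat ice -31.1→0.0 °C): 40.7 × 2.1 × 31.1 = 2658 J
q2 (melt at 0 °C): 40.7 × 334.0 = 13594 J
q3 (heat water 0.0→100.0 °C): 40.7 × 4.17 × 100.0 = 16972 J
q4 (vaporize at 100 °C): 40.7 × 2263.0 = 92104 J
q5 (heat steam 100.0→128.3 °C): 40.7 × 1.97 × 28.3 = 2269 J
Total: 2658 + 13594 + 16972 + 92104 + 2269 = 127597 J = 128 kJ

q = 128 kJ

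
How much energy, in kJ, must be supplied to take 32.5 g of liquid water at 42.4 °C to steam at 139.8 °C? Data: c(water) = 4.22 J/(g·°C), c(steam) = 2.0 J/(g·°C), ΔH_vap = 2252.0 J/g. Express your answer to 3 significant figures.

q = 83.7 kJ

q1 (heat water 42.4→100.0 °C): 32.5 × 4.22 × 57.6 = 7900 J
q2 (vaporize at 100 °C): 32.5 × 2252.0 = 73190 J
q3 (heat steam 100.0→139.8 °C): 32.5 × 2.0 × 39.8 = 2587 J
Total: 7900 + 73190 + 2587 = 83677 J = 83.7 kJ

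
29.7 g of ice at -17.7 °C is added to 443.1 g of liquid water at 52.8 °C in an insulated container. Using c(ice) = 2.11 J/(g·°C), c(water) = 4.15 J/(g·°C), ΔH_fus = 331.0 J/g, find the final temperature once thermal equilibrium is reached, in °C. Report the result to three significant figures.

T_f = 43.9 °C

Heat to bring ice to 0 °C and melt it: q₁ = 29.7×2.11×17.7 + 29.7×331.0 = 10940 J
Heat the water can supply cooling to 0 °C: 443.1×4.15×52.8 = 97092.1 J > q₁, so all ice melts.
Energy balance: 443.1×4.15×(52.8 − T) = 10940 + 29.7×4.15×(T − 0)
1838.865(52.8 − T) = 10940 + 123.255 T
97092.1 − 10940 = 1962.120 T
T = 86152.1 / 1962.120 = 43.91 °C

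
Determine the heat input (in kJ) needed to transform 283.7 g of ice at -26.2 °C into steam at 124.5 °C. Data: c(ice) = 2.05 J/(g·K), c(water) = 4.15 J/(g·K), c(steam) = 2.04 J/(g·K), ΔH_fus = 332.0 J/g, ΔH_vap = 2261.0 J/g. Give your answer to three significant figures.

q = 883 kJ

q1 (heat ice -26.2→0.0 °C): 283.7 × 2.05 × 26.2 = 15238 J
q2 (melt at 0 °C): 283.7 × 332.0 = 94188 J
q3 (heat water 0.0→100.0 °C): 283.7 × 4.15 × 100.0 = 117736 J
q4 (vaporize at 100 °C): 283.7 × 2261.0 = 641446 J
q5 (heat steam 100.0→124.5 °C): 283.7 × 2.04 × 24.5 = 14179 J
Total: 15238 + 94188 + 117736 + 641446 + 14179 = 882787 J = 883 kJ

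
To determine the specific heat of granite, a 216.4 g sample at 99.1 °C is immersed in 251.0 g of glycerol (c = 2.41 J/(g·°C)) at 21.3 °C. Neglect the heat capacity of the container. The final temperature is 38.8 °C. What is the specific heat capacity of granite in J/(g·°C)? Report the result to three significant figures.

c = 0.811 J/(g·°C)

q_gained = (251.0 × 2.41) × (38.8 − 21.3) = 10586 J
q_lost = 216.4 × c × (99.1 − 38.8) = 13048.92 c
Set equal: c = 10586 / 13048.92 = 0.811 J/(g·°C)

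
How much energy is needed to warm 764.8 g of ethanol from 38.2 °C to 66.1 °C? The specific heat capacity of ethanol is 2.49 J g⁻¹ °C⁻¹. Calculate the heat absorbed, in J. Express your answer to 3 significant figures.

q = 53100 J

q = m c ΔT = 764.8 × 2.49 × (66.1 − 38.2)
q = 764.8 × 2.49 × 27.9 = 53130 J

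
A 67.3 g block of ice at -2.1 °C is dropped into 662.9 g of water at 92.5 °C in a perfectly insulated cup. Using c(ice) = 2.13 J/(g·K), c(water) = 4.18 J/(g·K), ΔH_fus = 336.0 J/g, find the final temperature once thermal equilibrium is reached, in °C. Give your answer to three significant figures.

Heat to bring ice to 0 °C and melt it: q₁ = 67.3×2.13×2.1 + 67.3×336.0 = 22914 J
Heat the water can supply cooling to 0 °C: 662.9×4.18×92.5 = 256310 J > q₁, so all ice melts.
Energy balance: 662.9×4.18×(92.5 − T) = 22914 + 67.3×4.18×(T − 0)
2770.922(92.5 − T) = 22914 + 281.314 T
256310 − 22914 = 3052.236 T
T = 233396 / 3052.236 = 76.47 °C

T_f = 76.5 °C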